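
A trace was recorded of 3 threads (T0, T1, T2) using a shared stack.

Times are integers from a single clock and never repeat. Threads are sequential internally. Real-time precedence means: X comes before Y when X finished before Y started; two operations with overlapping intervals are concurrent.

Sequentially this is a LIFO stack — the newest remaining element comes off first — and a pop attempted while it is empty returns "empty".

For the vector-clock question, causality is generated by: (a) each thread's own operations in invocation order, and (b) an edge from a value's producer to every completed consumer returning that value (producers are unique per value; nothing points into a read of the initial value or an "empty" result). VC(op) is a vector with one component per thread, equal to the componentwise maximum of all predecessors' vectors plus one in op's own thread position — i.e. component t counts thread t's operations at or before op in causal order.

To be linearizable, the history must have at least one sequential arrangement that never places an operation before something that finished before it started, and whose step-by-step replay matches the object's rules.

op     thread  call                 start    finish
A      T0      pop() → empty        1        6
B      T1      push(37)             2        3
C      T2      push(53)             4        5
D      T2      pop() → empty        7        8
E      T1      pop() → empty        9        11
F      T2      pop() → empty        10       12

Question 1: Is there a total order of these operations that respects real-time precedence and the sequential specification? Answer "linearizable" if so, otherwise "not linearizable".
through event 7 a valid linearization exists; event 8 (D responding at time 8) ends that
4 completed operations, 3 real-time-consistent orders — every stack replay fails
sample order A, B, C, D stalls at step 4 — D pop() → empty has no legal effect
sample order B, A, C, D stalls at step 2 — A pop() → empty has no legal effect

not linearizable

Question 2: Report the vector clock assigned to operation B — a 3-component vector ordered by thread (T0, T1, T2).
root op C, invoked 4: fresh clock plus T2's own tick → (0, 0, 1)
root op B, invoked 2: fresh clock plus T1's own tick → (0, 1, 0)
root op A, invoked 1: fresh clock plus T0's own tick → (1, 0, 0)
D, invoked 7, takes VC(C)=(0, 0, 1) under max, adds 1 for T2 → (0, 0, 2)
E, invoked 9, takes VC(B)=(0, 1, 0) under max, adds 1 for T1 → (0, 2, 0)
F, invoked 10, takes VC(D)=(0, 0, 2) under max, adds 1 for T2 → (0, 0, 3)
target: VC(B) = (0, 1, 0)

(0, 1, 0)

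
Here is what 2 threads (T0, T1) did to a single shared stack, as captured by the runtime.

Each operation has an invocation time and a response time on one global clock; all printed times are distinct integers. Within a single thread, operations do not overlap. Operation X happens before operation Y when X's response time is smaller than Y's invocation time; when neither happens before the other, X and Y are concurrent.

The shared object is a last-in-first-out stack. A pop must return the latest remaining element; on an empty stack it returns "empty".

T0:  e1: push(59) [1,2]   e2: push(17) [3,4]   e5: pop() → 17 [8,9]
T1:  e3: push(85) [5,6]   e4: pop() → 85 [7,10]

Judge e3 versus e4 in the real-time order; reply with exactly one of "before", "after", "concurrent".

e3 spans [5,6], e4 spans [7,10]
resp(e3)=6 < inv(e4)=7

before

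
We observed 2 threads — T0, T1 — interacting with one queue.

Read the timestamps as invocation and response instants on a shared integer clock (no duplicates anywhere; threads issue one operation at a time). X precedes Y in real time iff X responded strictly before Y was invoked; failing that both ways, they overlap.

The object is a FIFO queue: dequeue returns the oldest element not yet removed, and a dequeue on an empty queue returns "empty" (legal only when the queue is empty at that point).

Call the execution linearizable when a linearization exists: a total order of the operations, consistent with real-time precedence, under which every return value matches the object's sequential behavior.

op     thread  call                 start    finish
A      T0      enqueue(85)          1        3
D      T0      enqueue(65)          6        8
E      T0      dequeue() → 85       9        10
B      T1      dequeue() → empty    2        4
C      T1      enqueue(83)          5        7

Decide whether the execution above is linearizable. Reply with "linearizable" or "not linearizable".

witness order: B, A, C, D, E
after step 1 (B dequeue() → empty): queue <>
after step 2 (A enqueue(85)): queue <85>
after step 3 (C enqueue(83)): queue <85,83>
after step 4 (D enqueue(65)): queue <85,83,65>
after step 5 (E dequeue() → 85): queue <83,65>

linearizable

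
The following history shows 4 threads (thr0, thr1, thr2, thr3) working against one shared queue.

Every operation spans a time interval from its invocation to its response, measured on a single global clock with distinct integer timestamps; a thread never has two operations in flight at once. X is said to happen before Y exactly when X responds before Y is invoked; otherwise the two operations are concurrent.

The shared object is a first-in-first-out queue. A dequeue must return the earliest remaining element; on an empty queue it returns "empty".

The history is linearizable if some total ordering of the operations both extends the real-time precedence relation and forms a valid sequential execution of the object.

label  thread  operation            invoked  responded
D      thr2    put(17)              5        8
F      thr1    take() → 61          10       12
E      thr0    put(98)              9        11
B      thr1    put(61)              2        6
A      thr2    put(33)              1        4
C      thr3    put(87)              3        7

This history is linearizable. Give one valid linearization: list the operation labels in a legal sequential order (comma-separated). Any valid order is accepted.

step 1: B put(61) — queue <61>
step 2: A put(33) — queue <61,33>
step 3: C put(87) — queue <61,33,87>
step 4: D put(17) — queue <61,33,87,17>
step 5: E put(98) — queue <61,33,87,17,98>
step 6: F take() → 61 — queue <33,87,17,98>

B, A, C, D, E, F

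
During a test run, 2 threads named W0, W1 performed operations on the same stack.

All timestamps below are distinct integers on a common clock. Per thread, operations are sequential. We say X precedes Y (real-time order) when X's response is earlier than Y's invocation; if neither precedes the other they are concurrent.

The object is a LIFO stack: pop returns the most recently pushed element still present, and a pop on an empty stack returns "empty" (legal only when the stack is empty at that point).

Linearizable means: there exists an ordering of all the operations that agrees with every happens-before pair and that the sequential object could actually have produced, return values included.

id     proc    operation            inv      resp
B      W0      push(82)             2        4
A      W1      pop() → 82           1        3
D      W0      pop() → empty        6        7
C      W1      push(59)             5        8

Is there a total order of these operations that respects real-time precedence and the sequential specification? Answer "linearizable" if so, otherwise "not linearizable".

a witness: B, A, D, C
step 1: B push(82) — stack <82>
step 2: A pop() → 82 — stack <>
step 3: D pop() → empty — stack <>
step 4: C push(59) — stack <59>

linearizable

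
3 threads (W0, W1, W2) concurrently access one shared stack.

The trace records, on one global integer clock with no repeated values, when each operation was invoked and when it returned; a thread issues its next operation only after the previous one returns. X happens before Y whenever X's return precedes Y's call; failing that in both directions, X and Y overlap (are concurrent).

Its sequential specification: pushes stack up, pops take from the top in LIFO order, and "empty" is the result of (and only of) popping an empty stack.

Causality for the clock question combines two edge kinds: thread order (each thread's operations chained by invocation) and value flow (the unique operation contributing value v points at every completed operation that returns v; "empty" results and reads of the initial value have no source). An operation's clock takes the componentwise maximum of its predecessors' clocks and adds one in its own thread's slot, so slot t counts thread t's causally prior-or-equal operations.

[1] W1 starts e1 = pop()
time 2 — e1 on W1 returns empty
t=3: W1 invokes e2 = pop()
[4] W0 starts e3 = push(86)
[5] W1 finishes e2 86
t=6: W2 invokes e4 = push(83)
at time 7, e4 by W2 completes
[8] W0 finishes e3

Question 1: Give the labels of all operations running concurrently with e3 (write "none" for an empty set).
overlap test against e3 [4,8]: concurrent iff the interval meets 4..8
e1 [1,2]: before
e2 [3,5]: concurrent
e4 [6,7]: concurrent

e2, e4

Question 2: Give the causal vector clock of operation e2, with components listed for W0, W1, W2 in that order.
invoked at 6, e4 has no predecessors; its own W2 bump gives (0, 0, 1)
invoked at 1, e1 has no predecessors; its own W1 bump gives (0, 1, 0)
invoked at 4, e3 has no predecessors; its own W0 bump gives (1, 0, 0)
VC(e2, invoked at 3): max of VC(e1)=(0, 1, 0), VC(e3)=(1, 0, 0), then +1 on thread W1 → (1, 2, 0)
target: VC(e2) = (1, 2, 0)

(1, 2, 0)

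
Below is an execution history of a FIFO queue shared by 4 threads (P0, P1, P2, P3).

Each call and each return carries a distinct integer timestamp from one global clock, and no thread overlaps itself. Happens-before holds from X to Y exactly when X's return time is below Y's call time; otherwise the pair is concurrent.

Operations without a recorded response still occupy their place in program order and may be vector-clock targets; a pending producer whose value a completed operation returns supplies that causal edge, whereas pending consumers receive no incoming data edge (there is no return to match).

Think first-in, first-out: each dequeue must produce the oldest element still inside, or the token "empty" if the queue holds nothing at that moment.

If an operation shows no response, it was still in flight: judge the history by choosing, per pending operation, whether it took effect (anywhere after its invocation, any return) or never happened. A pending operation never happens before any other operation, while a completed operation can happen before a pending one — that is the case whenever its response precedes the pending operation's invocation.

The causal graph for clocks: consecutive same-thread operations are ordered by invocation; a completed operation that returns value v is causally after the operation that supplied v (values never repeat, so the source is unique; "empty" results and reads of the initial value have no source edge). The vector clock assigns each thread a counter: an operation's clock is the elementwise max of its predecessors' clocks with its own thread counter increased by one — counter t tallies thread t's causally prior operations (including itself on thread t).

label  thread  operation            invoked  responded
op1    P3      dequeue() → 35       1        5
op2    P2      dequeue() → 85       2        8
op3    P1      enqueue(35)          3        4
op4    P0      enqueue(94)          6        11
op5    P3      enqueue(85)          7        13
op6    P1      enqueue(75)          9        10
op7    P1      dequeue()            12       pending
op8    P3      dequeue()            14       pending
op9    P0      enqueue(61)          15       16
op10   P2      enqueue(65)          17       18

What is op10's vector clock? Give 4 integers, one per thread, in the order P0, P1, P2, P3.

(0, 1, 2, 2)

invoked at 3, op3 has no predecessors; its own P1 bump gives (0, 1, 0, 0)
invoked at 6, op4 has no predecessors; its own P0 bump gives (1, 0, 0, 0)
from VC(op3)=(0, 1, 0, 0), op1 (invoked 1) maxes components and bumps P3 → (0, 1, 0, 1)
from VC(op3)=(0, 1, 0, 0), op6 (invoked 9) maxes components and bumps P1 → (0, 2, 0, 0)
from VC(op4)=(1, 0, 0, 0), op9 (invoked 15) maxes components and bumps P0 → (2, 0, 0, 0)
from VC(op1)=(0, 1, 0, 1), op5 (invoked 7) maxes components and bumps P3 → (0, 1, 0, 2)
from VC(op6)=(0, 2, 0, 0), op7 (invoked 12) maxes components and bumps P1 → (0, 3, 0, 0)
from VC(op5)=(0, 1, 0, 2), op8 (invoked 14) maxes components and bumps P3 → (0, 1, 0, 3)
from VC(op5)=(0, 1, 0, 2), op2 (invoked 2) maxes components and bumps P2 → (0, 1, 1, 2)
from VC(op2)=(0, 1, 1, 2), op10 (invoked 17) maxes components and bumps P2 → (0, 1, 2, 2)
target: VC(op10) = (0, 1, 2, 2)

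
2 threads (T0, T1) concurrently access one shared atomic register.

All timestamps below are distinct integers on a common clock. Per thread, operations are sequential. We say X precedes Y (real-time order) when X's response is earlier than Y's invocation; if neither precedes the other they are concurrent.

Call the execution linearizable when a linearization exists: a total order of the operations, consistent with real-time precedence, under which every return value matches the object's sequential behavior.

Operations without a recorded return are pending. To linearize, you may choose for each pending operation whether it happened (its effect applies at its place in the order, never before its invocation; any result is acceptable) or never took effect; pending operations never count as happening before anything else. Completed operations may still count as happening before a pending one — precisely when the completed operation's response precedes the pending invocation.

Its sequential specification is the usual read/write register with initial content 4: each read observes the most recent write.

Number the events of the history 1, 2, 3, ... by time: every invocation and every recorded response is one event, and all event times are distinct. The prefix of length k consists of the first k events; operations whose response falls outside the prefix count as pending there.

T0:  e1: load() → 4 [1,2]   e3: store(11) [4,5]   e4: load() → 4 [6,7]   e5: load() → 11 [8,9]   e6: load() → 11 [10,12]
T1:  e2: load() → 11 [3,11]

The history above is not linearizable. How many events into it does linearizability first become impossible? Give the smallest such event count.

7

one valid order for events 1..6 is e1, e2, e3:
after step 1 (e1 load() → 4): value 4
after step 2 (e2 load() (pending, included)): value 4
after step 3 (e3 store(11)): value 11
include event 7 — e4 responding at 7 — and every candidate order breaks
completion choices over the 1 pending operation (e2) were checked; none helps
for example e1, e3, e4 (pending dropped) fails at step 3: e4 load() → 4 is not legal there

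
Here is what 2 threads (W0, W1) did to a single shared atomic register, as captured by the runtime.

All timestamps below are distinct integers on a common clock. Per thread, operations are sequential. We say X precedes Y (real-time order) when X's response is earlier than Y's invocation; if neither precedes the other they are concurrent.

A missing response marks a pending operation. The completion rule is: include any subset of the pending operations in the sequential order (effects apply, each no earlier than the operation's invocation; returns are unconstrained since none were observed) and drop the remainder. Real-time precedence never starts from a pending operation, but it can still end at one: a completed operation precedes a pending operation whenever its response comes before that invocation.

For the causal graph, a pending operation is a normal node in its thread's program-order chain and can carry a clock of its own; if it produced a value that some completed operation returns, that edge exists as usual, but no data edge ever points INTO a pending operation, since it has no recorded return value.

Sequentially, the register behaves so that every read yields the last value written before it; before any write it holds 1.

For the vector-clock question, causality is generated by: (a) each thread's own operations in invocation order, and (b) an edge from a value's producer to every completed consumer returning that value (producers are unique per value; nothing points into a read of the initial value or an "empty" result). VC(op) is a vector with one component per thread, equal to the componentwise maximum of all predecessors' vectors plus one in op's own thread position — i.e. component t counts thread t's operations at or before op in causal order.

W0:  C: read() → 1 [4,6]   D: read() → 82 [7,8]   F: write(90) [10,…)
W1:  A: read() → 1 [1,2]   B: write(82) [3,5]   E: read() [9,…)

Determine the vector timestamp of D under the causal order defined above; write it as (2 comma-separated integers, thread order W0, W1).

(2, 2)

A (invocation 1): nothing precedes it; W1's component alone gives (0, 1)
C (invocation 4): nothing precedes it; W0's component alone gives (1, 0)
B, invoked 3, takes VC(A)=(0, 1) under max, adds 1 for W1 → (0, 2)
E, invoked 9, takes VC(B)=(0, 2) under max, adds 1 for W1 → (0, 3)
D, invoked 7, takes VC(B)=(0, 2), VC(C)=(1, 0) under max, adds 1 for W0 → (2, 2)
F, invoked 10, takes VC(D)=(2, 2) under max, adds 1 for W0 → (3, 2)
target: VC(D) = (2, 2)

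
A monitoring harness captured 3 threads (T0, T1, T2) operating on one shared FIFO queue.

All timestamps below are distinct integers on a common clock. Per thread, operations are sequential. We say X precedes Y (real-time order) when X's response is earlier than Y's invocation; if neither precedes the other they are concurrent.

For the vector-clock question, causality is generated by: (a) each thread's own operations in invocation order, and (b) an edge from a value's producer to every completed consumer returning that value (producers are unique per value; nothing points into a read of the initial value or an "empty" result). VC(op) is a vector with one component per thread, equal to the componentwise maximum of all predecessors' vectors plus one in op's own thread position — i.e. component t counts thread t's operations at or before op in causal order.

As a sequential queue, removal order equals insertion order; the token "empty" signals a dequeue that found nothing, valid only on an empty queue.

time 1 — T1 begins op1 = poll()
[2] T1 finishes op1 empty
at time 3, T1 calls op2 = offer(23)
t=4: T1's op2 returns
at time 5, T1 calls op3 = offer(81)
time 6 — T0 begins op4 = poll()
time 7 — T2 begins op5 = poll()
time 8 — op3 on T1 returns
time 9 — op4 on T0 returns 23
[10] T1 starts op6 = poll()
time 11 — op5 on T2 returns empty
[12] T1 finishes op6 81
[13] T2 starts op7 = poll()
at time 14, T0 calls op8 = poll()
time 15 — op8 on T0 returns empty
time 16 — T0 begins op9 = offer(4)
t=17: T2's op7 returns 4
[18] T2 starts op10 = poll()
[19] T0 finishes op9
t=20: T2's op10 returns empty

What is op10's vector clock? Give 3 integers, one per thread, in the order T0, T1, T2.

(3, 2, 3)

invoked at 7, op5 has no predecessors; its own T2 bump gives (0, 0, 1)
invoked at 1, op1 has no predecessors; its own T1 bump gives (0, 1, 0)
op2 (invocation 3): componentwise max over VC(op1)=(0, 1, 0), +1 at T1, giving (0, 2, 0)
op3 (invocation 5): componentwise max over VC(op2)=(0, 2, 0), +1 at T1, giving (0, 3, 0)
op4 (invocation 6): componentwise max over VC(op2)=(0, 2, 0), +1 at T0, giving (1, 2, 0)
op6 (invocation 10): componentwise max over VC(op3)=(0, 3, 0), +1 at T1, giving (0, 4, 0)
op8 (invocation 14): componentwise max over VC(op4)=(1, 2, 0), +1 at T0, giving (2, 2, 0)
op9 (invocation 16): componentwise max over VC(op8)=(2, 2, 0), +1 at T0, giving (3, 2, 0)
op7 (invocation 13): componentwise max over VC(op5)=(0, 0, 1), VC(op9)=(3, 2, 0), +1 at T2, giving (3, 2, 2)
op10 (invocation 18): componentwise max over VC(op7)=(3, 2, 2), +1 at T2, giving (3, 2, 3)
target: VC(op10) = (3, 2, 3)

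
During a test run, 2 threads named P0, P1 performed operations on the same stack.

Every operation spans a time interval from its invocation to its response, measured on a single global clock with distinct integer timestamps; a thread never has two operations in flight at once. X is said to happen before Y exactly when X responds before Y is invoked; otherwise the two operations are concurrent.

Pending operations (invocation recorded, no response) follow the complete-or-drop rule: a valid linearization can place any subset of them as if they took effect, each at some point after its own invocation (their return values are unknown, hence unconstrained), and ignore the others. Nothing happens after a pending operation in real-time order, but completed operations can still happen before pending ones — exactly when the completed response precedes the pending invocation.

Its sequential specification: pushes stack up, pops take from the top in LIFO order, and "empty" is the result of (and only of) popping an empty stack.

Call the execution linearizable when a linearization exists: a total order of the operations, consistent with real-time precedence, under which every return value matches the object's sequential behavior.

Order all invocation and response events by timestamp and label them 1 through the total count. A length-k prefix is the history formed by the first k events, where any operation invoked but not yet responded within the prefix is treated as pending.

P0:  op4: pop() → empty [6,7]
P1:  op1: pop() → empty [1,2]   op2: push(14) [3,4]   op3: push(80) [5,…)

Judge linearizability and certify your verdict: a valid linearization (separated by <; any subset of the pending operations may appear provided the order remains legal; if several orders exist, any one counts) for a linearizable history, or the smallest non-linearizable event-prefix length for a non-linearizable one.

cut after 6 events: linearizable; cut after 7 events (op4 responds, time 7): not linearizable
the completed operations (3 total) allow one real-time order; the stack replay rejects it
no completion choice of the 1 pending operation (op3) rescues it — every subset was tried
take op1, op2, op4 (pending dropped): step 3 already fails, because op4 pop() → empty cannot occur there

not linearizable — minimal violating prefix: 7 events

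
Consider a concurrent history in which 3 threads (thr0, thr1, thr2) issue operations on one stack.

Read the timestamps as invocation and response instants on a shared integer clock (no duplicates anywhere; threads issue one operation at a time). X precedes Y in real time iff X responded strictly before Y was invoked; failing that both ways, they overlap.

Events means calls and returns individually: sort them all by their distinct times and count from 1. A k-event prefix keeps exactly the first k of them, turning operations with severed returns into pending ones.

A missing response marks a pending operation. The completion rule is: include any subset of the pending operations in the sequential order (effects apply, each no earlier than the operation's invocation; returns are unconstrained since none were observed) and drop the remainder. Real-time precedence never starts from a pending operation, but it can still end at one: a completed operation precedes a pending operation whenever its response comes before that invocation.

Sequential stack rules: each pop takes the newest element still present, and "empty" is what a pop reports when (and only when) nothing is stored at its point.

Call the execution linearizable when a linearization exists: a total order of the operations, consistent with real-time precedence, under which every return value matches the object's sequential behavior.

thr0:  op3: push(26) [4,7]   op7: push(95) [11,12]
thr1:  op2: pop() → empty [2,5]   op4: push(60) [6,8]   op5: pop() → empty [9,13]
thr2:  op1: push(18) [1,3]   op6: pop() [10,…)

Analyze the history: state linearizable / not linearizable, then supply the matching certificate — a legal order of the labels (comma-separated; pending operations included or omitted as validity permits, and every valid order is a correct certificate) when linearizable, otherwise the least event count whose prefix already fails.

the violation lands at event 13, op5's response at time 13: events 1..12 linearize, events 1..13 do not
no legal order exists: 10 real-time-consistent candidates over 6 completed stack operations, all rejected
including or dropping the 1 pending operation (op6) in any combination fails
one such order, op1, op2, op3, op4, op5, op7 (pending dropped), breaks at step 2 where op2 pop() → empty is illegal
one such order, op1, op2, op3, op4, op7, op5 (pending dropped), breaks at step 2 where op2 pop() → empty is illegal

not linearizable — minimal violating prefix: 13 events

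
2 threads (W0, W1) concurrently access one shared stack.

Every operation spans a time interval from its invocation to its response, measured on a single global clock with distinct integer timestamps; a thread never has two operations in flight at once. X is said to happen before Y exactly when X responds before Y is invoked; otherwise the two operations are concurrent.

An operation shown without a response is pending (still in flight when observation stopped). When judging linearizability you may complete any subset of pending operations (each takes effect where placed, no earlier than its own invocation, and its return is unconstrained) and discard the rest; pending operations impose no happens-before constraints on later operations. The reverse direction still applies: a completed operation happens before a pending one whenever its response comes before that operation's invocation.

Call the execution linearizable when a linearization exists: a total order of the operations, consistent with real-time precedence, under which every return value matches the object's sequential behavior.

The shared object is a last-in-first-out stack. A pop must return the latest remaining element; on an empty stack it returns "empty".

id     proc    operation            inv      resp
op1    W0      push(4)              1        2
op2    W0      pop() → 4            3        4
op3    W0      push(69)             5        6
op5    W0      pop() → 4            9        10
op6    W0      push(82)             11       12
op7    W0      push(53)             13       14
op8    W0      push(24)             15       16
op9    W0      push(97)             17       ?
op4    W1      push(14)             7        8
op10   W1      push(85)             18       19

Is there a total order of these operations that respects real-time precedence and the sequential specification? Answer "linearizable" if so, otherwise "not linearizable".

through event 9 a valid linearization exists; event 10 (op5 responding at time 10) ends that
exhaustive check: the 5 completed stack ops admit one real-time order; illegal
for example op1, op2, op3, op4, op5 fails at step 5: op5 pop() → 4 is not legal there

not linearizable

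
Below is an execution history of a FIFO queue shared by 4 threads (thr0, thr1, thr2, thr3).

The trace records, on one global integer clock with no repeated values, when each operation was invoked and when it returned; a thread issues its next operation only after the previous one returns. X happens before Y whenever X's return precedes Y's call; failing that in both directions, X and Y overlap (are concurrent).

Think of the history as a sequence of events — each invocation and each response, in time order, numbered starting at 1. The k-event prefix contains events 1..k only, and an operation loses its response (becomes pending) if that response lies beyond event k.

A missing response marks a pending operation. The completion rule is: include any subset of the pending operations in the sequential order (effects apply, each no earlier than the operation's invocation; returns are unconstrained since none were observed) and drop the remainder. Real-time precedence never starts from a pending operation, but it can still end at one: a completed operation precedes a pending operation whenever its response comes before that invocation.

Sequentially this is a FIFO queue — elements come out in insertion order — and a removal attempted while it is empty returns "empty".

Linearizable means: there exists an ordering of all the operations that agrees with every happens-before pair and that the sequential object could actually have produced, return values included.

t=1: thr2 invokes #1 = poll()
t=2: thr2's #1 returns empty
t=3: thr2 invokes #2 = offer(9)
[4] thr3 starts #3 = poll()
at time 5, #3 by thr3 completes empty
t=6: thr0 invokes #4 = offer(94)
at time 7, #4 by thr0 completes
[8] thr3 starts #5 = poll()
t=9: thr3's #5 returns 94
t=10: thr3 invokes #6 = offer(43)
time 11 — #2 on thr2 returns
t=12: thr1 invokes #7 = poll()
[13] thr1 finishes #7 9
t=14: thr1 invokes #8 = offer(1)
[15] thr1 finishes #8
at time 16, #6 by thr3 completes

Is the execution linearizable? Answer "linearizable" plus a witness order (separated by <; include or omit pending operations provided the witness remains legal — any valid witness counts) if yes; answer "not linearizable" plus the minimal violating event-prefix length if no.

linearizable — witness: #1 < #3 < #4 < #2 < #5 < #6 < #7 < #8

1. #1 poll() → empty, leaving queue <>
2. #3 poll() → empty, leaving queue <>
3. #4 offer(94), leaving queue <94>
4. #2 offer(9), leaving queue <94,9>
5. #5 poll() → 94, leaving queue <9>
6. #6 offer(43), leaving queue <9,43>
7. #7 poll() → 9, leaving queue <43>
8. #8 offer(1), leaving queue <43,1>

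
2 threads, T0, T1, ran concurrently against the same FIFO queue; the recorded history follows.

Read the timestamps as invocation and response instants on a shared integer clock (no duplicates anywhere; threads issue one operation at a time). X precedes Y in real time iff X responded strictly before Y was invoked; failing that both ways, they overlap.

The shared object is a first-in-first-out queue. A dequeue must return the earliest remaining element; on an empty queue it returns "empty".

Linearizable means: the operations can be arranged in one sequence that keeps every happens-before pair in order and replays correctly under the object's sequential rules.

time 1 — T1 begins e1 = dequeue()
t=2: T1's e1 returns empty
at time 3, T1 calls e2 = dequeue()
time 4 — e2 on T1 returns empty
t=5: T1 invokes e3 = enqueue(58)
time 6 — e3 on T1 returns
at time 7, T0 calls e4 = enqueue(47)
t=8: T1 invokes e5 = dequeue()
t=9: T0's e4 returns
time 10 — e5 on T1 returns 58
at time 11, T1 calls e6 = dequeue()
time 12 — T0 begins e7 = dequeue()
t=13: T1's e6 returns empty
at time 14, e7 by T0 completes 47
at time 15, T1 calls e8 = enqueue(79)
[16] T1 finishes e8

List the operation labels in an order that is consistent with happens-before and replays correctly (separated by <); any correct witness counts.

e1 < e2 < e3 < e4 < e5 < e7 < e6 < e8

1. e1 dequeue() → empty, leaving queue <>
2. e2 dequeue() → empty, leaving queue <>
3. e3 enqueue(58), leaving queue <58>
4. e4 enqueue(47), leaving queue <58,47>
5. e5 dequeue() → 58, leaving queue <47>
6. e7 dequeue() → 47, leaving queue <>
7. e6 dequeue() → empty, leaving queue <>
8. e8 enqueue(79), leaving queue <79>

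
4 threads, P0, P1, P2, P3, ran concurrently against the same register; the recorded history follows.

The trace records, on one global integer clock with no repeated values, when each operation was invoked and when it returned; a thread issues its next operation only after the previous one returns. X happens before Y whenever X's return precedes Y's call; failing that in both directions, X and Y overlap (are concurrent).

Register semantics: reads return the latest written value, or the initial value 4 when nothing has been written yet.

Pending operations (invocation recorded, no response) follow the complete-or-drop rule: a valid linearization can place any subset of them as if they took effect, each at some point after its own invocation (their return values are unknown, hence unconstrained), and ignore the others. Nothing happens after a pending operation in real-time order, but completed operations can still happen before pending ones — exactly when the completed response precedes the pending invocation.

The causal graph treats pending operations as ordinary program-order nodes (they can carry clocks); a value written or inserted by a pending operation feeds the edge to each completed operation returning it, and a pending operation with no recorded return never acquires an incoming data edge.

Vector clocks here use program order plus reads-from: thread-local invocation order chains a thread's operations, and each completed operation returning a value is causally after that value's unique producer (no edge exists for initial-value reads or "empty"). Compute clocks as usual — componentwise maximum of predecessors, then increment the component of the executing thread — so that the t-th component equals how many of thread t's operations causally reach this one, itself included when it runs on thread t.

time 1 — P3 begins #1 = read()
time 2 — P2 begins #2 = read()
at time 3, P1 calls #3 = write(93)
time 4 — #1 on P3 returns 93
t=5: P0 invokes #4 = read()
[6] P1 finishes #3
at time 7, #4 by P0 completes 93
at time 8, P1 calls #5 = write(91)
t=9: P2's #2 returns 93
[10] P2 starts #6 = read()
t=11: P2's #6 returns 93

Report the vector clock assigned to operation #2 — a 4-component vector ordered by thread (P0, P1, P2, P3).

root op #3, invoked 3: fresh clock plus P1's own tick → (0, 1, 0, 0)
merge at #1 (invoked 1): VC(#3)=(0, 1, 0, 0), own-thread bump on P3 → (0, 1, 0, 1)
merge at #2 (invoked 2): VC(#3)=(0, 1, 0, 0), own-thread bump on P2 → (0, 1, 1, 0)
merge at #5 (invoked 8): VC(#3)=(0, 1, 0, 0), own-thread bump on P1 → (0, 2, 0, 0)
merge at #4 (invoked 5): VC(#3)=(0, 1, 0, 0), own-thread bump on P0 → (1, 1, 0, 0)
merge at #6 (invoked 10): VC(#2)=(0, 1, 1, 0), VC(#3)=(0, 1, 0, 0), own-thread bump on P2 → (0, 1, 2, 0)
target: VC(#2) = (0, 1, 1, 0)

(0, 1, 1, 0)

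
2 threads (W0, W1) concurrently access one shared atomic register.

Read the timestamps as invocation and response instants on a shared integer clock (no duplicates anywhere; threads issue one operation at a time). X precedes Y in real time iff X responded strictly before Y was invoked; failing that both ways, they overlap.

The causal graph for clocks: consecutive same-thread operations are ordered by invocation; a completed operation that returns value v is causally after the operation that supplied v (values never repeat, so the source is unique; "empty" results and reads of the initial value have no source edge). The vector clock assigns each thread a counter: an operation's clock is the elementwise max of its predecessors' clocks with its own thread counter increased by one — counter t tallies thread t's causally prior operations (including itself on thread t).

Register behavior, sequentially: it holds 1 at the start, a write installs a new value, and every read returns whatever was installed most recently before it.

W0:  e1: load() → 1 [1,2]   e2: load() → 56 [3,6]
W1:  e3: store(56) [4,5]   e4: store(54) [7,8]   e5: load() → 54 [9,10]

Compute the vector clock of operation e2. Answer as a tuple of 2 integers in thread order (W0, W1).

VC(e3, invoked at 4): no causal predecessors; +1 on W1 → (0, 1)
VC(e1, invoked at 1): no causal predecessors; +1 on W0 → (1, 0)
e4 (invocation 7): componentwise max over VC(e3)=(0, 1), +1 at W1, giving (0, 2)
e5 (invocation 9): componentwise max over VC(e4)=(0, 2), +1 at W1, giving (0, 3)
e2 (invocation 3): componentwise max over VC(e1)=(1, 0), VC(e3)=(0, 1), +1 at W0, giving (2, 1)
target: VC(e2) = (2, 1)

(2, 1)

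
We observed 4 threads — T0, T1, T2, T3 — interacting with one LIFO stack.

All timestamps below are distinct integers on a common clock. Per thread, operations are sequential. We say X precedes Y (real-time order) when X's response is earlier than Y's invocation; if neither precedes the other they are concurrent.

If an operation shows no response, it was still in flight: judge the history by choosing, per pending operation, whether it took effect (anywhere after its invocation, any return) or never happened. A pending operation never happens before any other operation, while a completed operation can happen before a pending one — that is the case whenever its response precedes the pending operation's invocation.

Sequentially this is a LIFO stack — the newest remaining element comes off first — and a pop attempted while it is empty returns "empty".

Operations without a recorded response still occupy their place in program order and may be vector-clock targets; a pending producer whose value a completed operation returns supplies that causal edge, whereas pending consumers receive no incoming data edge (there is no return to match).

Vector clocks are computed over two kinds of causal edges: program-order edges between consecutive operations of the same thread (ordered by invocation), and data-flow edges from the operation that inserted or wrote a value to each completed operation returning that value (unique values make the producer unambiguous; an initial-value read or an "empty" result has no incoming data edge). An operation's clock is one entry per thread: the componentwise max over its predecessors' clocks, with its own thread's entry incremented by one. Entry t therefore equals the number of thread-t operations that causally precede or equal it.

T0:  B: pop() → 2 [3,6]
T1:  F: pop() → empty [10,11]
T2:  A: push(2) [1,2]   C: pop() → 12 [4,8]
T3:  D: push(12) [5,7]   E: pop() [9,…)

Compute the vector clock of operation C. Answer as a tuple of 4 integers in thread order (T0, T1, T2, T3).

VC(D, invoked at 5): no causal predecessors; +1 on T3 → (0, 0, 0, 1)
VC(A, invoked at 1): no causal predecessors; +1 on T2 → (0, 0, 1, 0)
VC(F, invoked at 10): no causal predecessors; +1 on T1 → (0, 1, 0, 0)
VC(E, invoked at 9): max of VC(D)=(0, 0, 0, 1), then +1 on thread T3 → (0, 0, 0, 2)
VC(B, invoked at 3): max of VC(A)=(0, 0, 1, 0), then +1 on thread T0 → (1, 0, 1, 0)
VC(C, invoked at 4): max of VC(A)=(0, 0, 1, 0), VC(D)=(0, 0, 0, 1), then +1 on thread T2 → (0, 0, 2, 1)
target: VC(C) = (0, 0, 2, 1)

(0, 0, 2, 1)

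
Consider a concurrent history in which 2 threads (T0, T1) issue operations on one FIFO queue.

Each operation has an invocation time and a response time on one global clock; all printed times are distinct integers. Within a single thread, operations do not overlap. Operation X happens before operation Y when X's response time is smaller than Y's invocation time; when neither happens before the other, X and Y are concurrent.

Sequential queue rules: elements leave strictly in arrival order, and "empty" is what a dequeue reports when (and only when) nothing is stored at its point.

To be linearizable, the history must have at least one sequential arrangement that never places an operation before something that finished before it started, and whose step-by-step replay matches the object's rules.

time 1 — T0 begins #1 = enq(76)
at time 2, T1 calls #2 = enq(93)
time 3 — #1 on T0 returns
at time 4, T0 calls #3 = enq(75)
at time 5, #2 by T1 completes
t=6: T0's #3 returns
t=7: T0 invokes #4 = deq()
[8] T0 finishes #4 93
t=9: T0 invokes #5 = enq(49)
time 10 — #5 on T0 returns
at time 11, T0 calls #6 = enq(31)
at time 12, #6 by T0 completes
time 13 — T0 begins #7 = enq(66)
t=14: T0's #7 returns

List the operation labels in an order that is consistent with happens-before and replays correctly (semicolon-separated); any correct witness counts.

#2; #1; #3; #4; #5; #6; #7

1. #2 enq(93), leaving queue <93>
2. #1 enq(76), leaving queue <93,76>
3. #3 enq(75), leaving queue <93,76,75>
4. #4 deq() → 93, leaving queue <76,75>
5. #5 enq(49), leaving queue <76,75,49>
6. #6 enq(31), leaving queue <76,75,49,31>
7. #7 enq(66), leaving queue <76,75,49,31,66>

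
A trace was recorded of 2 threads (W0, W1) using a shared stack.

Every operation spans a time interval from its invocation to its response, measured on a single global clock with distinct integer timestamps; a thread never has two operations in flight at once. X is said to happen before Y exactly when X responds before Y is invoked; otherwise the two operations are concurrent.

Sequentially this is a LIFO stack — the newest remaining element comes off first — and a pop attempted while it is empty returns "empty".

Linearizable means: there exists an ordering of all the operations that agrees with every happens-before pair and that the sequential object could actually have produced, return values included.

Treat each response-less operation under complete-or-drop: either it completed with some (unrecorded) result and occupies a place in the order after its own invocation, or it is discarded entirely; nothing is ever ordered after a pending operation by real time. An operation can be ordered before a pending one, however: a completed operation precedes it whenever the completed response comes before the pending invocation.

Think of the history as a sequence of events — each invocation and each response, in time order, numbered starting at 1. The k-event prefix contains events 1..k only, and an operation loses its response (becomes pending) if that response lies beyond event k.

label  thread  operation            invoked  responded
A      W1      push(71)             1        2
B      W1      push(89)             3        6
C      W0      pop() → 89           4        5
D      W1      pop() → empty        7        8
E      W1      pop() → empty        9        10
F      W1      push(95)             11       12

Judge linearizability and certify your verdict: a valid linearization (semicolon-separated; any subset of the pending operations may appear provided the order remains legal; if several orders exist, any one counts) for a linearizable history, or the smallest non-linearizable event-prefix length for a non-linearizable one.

not linearizable — minimal violating prefix: 8 events

events 1..7 are fine; event 8 — the response of D at time 8 — makes the prefix non-linearizable
no legal order exists: 2 real-time-consistent candidates over 4 completed stack operations, all rejected
take A, B, C, D: step 4 already fails, because D pop() → empty cannot occur there
take A, C, B, D: step 2 already fails, because C pop() → 89 cannot occur there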